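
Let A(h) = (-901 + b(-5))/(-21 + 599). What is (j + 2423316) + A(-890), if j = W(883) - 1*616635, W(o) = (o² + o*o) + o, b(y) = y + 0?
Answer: 973045785/289 ≈ 3.3669e+6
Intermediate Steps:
b(y) = y
W(o) = o + 2*o² (W(o) = (o² + o²) + o = 2*o² + o = o + 2*o²)
j = 943626 (j = 883*(1 + 2*883) - 1*616635 = 883*(1 + 1766) - 616635 = 883*1767 - 616635 = 1560261 - 616635 = 943626)
A(h) = -453/289 (A(h) = (-901 - 5)/(-21 + 599) = -906/578 = -906*1/578 = -453/289)
(j + 2423316) + A(-890) = (943626 + 2423316) - 453/289 = 3366942 - 453/289 = 973045785/289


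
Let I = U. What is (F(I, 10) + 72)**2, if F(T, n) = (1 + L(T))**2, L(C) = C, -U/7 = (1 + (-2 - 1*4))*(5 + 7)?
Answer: 31439899969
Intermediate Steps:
U = 420 (U = -7*(1 + (-2 - 1*4))*(5 + 7) = -7*(1 + (-2 - 4))*12 = -7*(1 - 6)*12 = -(-35)*12 = -7*(-60) = 420)
I = 420
F(T, n) = (1 + T)**2
(F(I, 10) + 72)**2 = ((1 + 420)**2 + 72)**2 = (421**2 + 72)**2 = (177241 + 72)**2 = 177313**2 = 31439899969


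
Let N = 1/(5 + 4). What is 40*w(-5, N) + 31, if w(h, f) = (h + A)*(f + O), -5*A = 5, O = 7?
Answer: -5027/3 ≈ -1675.7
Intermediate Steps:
A = -1 (A = -⅕*5 = -1)
N = ⅑ (N = 1/9 = ⅑ ≈ 0.11111)
w(h, f) = (-1 + h)*(7 + f) (w(h, f) = (h - 1)*(f + 7) = (-1 + h)*(7 + f))
40*w(-5, N) + 31 = 40*(-7 - 1*⅑ + 7*(-5) + (⅑)*(-5)) + 31 = 40*(-7 - ⅑ - 35 - 5/9) + 31 = 40*(-128/3) + 31 = -5120/3 + 31 = -5027/3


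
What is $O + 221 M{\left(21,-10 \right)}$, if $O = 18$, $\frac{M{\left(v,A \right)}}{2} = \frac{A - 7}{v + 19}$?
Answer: $- \frac{3397}{20} \approx -169.85$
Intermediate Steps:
$M{\left(v,A \right)} = \frac{2 \left(-7 + A\right)}{19 + v}$ ($M{\left(v,A \right)} = 2 \frac{A - 7}{v + 19} = 2 \frac{-7 + A}{19 + v} = \frac{2 \left(-7 + A\right)}{19 + v}$)
$O + 221 M{\left(21,-10 \right)} = 18 + 221 \frac{2 \left(-7 - 10\right)}{19 + 21} = 18 + 221 \cdot 2 \cdot \frac{1}{40} \left(-17\right) = 18 + 221 \left(- \frac{17}{20}\right) = 18 - \frac{3757}{20} = - \frac{3397}{20}$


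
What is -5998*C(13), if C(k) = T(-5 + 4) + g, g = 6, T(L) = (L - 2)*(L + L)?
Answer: -71976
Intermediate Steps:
T(L) = 2*L*(-2 + L) (T(L) = (-2 + L)*(2*L) = 2*L*(-2 + L))
C(k) = 12 (C(k) = 2*(-5 + 4)*(-2 + (-5 + 4)) + 6 = 2*(-1)*(-2 - 1) + 6 = 2*(-1)*(-3) + 6 = 6 + 6 = 12)
-5998*C(13) = -5998*12 = -71976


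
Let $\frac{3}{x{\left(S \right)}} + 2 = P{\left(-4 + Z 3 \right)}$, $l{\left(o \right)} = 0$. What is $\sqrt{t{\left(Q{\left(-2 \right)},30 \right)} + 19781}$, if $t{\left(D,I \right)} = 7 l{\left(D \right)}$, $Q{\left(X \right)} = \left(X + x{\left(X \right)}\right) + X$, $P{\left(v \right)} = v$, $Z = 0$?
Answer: $\sqrt{19781} \approx 140.65$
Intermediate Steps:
$x{\left(S \right)} = - \frac{1}{2}$ ($x{\left(S \right)} = \frac{3}{-2 + \left(-4 + 0 \cdot 3\right)} = \frac{3}{-2 + \left(-4 + 0\right)} = \frac{3}{-2 - 4} = \frac{3}{-6} = 3 \left(- \frac{1}{6}\right) = - \frac{1}{2}$)
$Q{\left(X \right)} = - \frac{1}{2} + 2 X$ ($Q{\left(X \right)} = \left(X - \frac{1}{2}\right) + X = \left(- \frac{1}{2} + X\right) + X = - \frac{1}{2} + 2 X$)
$t{\left(D,I \right)} = 0$ ($t{\left(D,I \right)} = 7 \cdot 0 = 0$)
$\sqrt{t{\left(Q{\left(-2 \right)},30 \right)} + 19781} = \sqrt{0 + 19781} = \sqrt{19781}$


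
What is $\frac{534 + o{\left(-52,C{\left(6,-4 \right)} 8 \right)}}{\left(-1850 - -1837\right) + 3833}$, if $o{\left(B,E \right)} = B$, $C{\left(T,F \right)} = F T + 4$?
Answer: $\frac{241}{1910} \approx 0.12618$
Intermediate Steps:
$C{\left(T,F \right)} = 4 + F T$
$\frac{534 + o{\left(-52,C{\left(6,-4 \right)} 8 \right)}}{\left(-1850 - -1837\right) + 3833} = \frac{534 - 52}{\left(-1850 - -1837\right) + 3833} = \frac{482}{\left(-1850 + 1837\right) + 3833} = \frac{482}{-13 + 3833} = \frac{482}{3820} = 482 \cdot \frac{1}{3820} = \frac{241}{1910}$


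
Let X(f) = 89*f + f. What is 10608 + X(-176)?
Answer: -5232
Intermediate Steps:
X(f) = 90*f
10608 + X(-176) = 10608 + 90*(-176) = 10608 - 15840 = -5232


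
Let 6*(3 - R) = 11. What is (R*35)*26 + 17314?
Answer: 55127/3 ≈ 18376.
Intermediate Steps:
R = 7/6 (R = 3 - ⅙*11 = 3 - 11/6 = 7/6 ≈ 1.1667)
(R*35)*26 + 17314 = ((7/6)*35)*26 + 17314 = (245/6)*26 + 17314 = 3185/3 + 17314 = 55127/3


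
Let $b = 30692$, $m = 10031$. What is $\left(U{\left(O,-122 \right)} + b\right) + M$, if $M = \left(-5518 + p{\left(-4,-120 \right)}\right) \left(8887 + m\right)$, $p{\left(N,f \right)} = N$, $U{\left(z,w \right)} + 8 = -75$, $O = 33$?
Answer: $-104434587$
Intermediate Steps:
$U{\left(z,w \right)} = -83$ ($U{\left(z,w \right)} = -8 - 75 = -83$)
$M = -104465196$ ($M = \left(-5518 - 4\right) \left(8887 + 10031\right) = \left(-5522\right) 18918 = -104465196$)
$\left(U{\left(O,-122 \right)} + b\right) + M = \left(-83 + 30692\right) - 104465196 = 30609 - 104465196 = -104434587$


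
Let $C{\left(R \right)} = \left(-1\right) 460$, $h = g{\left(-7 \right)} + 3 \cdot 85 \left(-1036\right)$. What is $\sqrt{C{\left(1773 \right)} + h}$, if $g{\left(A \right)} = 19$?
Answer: $i \sqrt{264621} \approx 514.41 i$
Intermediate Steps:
$h = -264161$ ($h = 19 + 3 \cdot 85 \left(-1036\right) = 19 + 255 \left(-1036\right) = 19 - 264180 = -264161$)
$C{\left(R \right)} = -460$
$\sqrt{C{\left(1773 \right)} + h} = \sqrt{-460 - 264161} = \sqrt{-264621} = i \sqrt{264621}$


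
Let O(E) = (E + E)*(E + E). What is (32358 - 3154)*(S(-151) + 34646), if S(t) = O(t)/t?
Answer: 994162568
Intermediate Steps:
O(E) = 4*E² (O(E) = (2*E)*(2*E) = 4*E²)
S(t) = 4*t (S(t) = (4*t²)/t = 4*t)
(32358 - 3154)*(S(-151) + 34646) = (32358 - 3154)*(4*(-151) + 34646) = 29204*(-604 + 34646) = 29204*34042 = 994162568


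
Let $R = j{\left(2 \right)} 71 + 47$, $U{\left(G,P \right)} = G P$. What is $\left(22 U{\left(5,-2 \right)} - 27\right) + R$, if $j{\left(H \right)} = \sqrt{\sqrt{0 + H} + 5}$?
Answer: $-200 + 71 \sqrt{5 + \sqrt{2}} \approx -20.183$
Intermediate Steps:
$j{\left(H \right)} = \sqrt{5 + \sqrt{H}}$ ($j{\left(H \right)} = \sqrt{\sqrt{H} + 5} = \sqrt{5 + \sqrt{H}}$)
$R = 47 + 71 \sqrt{5 + \sqrt{2}}$ ($R = \sqrt{5 + \sqrt{2}} \cdot 71 + 47 = 71 \sqrt{5 + \sqrt{2}} + 47 = 47 + 71 \sqrt{5 + \sqrt{2}} \approx 226.82$)
$\left(22 U{\left(5,-2 \right)} - 27\right) + R = \left(22 \cdot 5 \left(-2\right) - 27\right) + \left(47 + 71 \sqrt{5 + \sqrt{2}}\right) = \left(22 \left(-10\right) - 27\right) + \left(47 + 71 \sqrt{5 + \sqrt{2}}\right) = \left(-220 - 27\right) + \left(47 + 71 \sqrt{5 + \sqrt{2}}\right) = -247 + \left(47 + 71 \sqrt{5 + \sqrt{2}}\right) = -200 + 71 \sqrt{5 + \sqrt{2}}$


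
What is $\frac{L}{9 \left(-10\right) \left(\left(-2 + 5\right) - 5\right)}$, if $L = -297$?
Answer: $- \frac{33}{20} \approx -1.65$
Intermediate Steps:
$\frac{L}{9 \left(-10\right) \left(\left(-2 + 5\right) - 5\right)} = - \frac{297}{9 \left(-10\right) \left(\left(-2 + 5\right) - 5\right)} = - \frac{297}{\left(-90\right) \left(3 - 5\right)} = - \frac{297}{\left(-90\right) \left(-2\right)} = - \frac{297}{180} = \left(-297\right) \frac{1}{180} = - \frac{33}{20}$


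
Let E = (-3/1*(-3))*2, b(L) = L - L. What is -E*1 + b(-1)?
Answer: -18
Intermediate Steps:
b(L) = 0
E = 18 (E = (-3*1*(-3))*2 = -3*(-3)*2 = 9*2 = 18)
-E*1 + b(-1) = -1*18*1 + 0 = -18*1 + 0 = -18 + 0 = -18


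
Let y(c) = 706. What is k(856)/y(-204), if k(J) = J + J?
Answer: 856/353 ≈ 2.4249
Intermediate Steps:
k(J) = 2*J
k(856)/y(-204) = (2*856)/706 = 1712*(1/706) = 856/353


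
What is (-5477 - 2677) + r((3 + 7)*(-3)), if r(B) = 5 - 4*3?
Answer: -8161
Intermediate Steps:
r(B) = -7 (r(B) = 5 - 12 = -7)
(-5477 - 2677) + r((3 + 7)*(-3)) = (-5477 - 2677) - 7 = -8154 - 7 = -8161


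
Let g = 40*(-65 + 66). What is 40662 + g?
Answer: 40702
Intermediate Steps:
g = 40 (g = 40*1 = 40)
40662 + g = 40662 + 40 = 40702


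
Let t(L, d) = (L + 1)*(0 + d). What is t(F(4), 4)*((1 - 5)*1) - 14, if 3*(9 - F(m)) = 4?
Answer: -458/3 ≈ -152.67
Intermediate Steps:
F(m) = 23/3 (F(m) = 9 - 1/3*4 = 9 - 4/3 = 23/3)
t(L, d) = d*(1 + L) (t(L, d) = (1 + L)*d = d*(1 + L))
t(F(4), 4)*((1 - 5)*1) - 14 = (4*(1 + 23/3))*((1 - 5)*1) - 14 = (4*(26/3))*(-4*1) - 14 = (104/3)*(-4) - 14 = -416/3 - 14 = -458/3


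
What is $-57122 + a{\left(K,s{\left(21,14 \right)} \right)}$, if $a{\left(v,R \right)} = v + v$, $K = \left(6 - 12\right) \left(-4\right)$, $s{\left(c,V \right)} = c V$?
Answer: $-57074$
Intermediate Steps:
$s{\left(c,V \right)} = V c$
$K = 24$ ($K = \left(-6\right) \left(-4\right) = 24$)
$a{\left(v,R \right)} = 2 v$
$-57122 + a{\left(K,s{\left(21,14 \right)} \right)} = -57122 + 2 \cdot 24 = -57122 + 48 = -57074$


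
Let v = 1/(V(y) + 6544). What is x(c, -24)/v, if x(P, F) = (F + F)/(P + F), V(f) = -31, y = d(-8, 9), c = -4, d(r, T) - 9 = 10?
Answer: 78156/7 ≈ 11165.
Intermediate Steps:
d(r, T) = 19 (d(r, T) = 9 + 10 = 19)
y = 19
x(P, F) = 2*F/(F + P) (x(P, F) = (2*F)/(F + P) = 2*F/(F + P))
v = 1/6513 (v = 1/(-31 + 6544) = 1/6513 ≈ 0.00015354)
x(c, -24)/v = (2*(-24)/(-24 - 4))/(1/6513) = (2*(-24)/(-28))*6513 = (2*(-24)*(-1/28))*6513 = (12/7)*6513 = 78156/7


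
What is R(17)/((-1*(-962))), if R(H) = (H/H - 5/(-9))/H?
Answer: 7/73593 ≈ 9.5118e-5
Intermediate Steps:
R(H) = 14/(9*H) (R(H) = (1 - 5*(-⅑))/H = (1 + 5/9)/H = 14/(9*H))
R(17)/((-1*(-962))) = ((14/9)/17)/((-1*(-962))) = ((14/9)*(1/17))/962 = (14/153)*(1/962) = 7/73593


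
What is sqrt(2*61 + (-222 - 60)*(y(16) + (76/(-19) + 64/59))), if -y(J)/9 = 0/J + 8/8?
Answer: 2*sqrt(3030299)/59 ≈ 59.009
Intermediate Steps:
y(J) = -9 (y(J) = -9*(0/J + 8/8) = -9*(0 + 8*(1/8)) = -9*(0 + 1) = -9*1 = -9)
sqrt(2*61 + (-222 - 60)*(y(16) + (76/(-19) + 64/59))) = sqrt(2*61 + (-222 - 60)*(-9 + (76/(-19) + 64/59))) = sqrt(122 - 282*(-9 + (76*(-1/19) + 64*(1/59)))) = sqrt(122 - 282*(-9 + (-4 + 64/59))) = sqrt(122 - 282*(-9 - 172/59)) = sqrt(122 - 282*(-703/59)) = sqrt(122 + 198246/59) = sqrt(205444/59) = 2*sqrt(3030299)/59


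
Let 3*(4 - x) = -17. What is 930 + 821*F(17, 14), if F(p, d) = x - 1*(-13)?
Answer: 58618/3 ≈ 19539.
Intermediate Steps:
x = 29/3 (x = 4 - 1/3*(-17) = 4 + 17/3 = 29/3 ≈ 9.6667)
F(p, d) = 68/3 (F(p, d) = 29/3 - 1*(-13) = 29/3 + 13 = 68/3)
930 + 821*F(17, 14) = 930 + 821*(68/3) = 930 + 55828/3 = 58618/3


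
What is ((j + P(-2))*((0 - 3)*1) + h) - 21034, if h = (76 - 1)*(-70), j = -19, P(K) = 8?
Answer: -26251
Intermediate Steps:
h = -5250 (h = 75*(-70) = -5250)
((j + P(-2))*((0 - 3)*1) + h) - 21034 = ((-19 + 8)*((0 - 3)*1) - 5250) - 21034 = (-(-33) - 5250) - 21034 = (-11*(-3) - 5250) - 21034 = (33 - 5250) - 21034 = -5217 - 21034 = -26251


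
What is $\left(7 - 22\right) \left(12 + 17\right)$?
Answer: $-435$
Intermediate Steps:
$\left(7 - 22\right) \left(12 + 17\right) = \left(-15\right) 29 = -435$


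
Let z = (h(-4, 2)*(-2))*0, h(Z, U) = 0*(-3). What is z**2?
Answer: 0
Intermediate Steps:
h(Z, U) = 0
z = 0 (z = (0*(-2))*0 = 0*0 = 0)
z**2 = 0**2 = 0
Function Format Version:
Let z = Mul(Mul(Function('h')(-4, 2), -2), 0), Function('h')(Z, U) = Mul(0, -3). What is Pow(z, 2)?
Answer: 0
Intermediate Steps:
Function('h')(Z, U) = 0
z = 0 (z = Mul(Mul(0, -2), 0) = Mul(0, 0) = 0)
Pow(z, 2) = Pow(0, 2) = 0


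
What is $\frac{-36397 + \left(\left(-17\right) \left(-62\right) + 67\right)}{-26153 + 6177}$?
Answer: $\frac{8819}{4994} \approx 1.7659$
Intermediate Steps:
$\frac{-36397 + \left(\left(-17\right) \left(-62\right) + 67\right)}{-26153 + 6177} = \frac{-36397 + \left(1054 + 67\right)}{-19976} = \left(-36397 + 1121\right) \left(- \frac{1}{19976}\right) = \left(-35276\right) \left(- \frac{1}{19976}\right) = \frac{8819}{4994}$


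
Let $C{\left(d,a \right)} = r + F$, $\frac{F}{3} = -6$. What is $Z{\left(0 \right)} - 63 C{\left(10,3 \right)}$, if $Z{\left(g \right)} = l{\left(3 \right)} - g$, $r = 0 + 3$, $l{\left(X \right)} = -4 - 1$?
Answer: $940$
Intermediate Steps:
$F = -18$ ($F = 3 \left(-6\right) = -18$)
$l{\left(X \right)} = -5$
$r = 3$
$Z{\left(g \right)} = -5 - g$
$C{\left(d,a \right)} = -15$ ($C{\left(d,a \right)} = 3 - 18 = -15$)
$Z{\left(0 \right)} - 63 C{\left(10,3 \right)} = \left(-5 - 0\right) - -945 = \left(-5 + 0\right) + 945 = -5 + 945 = 940$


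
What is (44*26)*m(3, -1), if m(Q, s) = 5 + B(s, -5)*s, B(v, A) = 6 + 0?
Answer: -1144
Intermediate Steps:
B(v, A) = 6
m(Q, s) = 5 + 6*s
(44*26)*m(3, -1) = (44*26)*(5 + 6*(-1)) = 1144*(5 - 6) = 1144*(-1) = -1144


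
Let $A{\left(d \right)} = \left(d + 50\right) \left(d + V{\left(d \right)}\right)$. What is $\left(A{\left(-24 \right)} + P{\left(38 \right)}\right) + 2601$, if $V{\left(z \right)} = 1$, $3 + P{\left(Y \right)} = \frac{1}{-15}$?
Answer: $\frac{29999}{15} \approx 1999.9$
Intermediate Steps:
$P{\left(Y \right)} = - \frac{46}{15}$ ($P{\left(Y \right)} = -3 + \frac{1}{-15} = -3 - \frac{1}{15} = - \frac{46}{15}$)
$A{\left(d \right)} = \left(1 + d\right) \left(50 + d\right)$ ($A{\left(d \right)} = \left(d + 50\right) \left(d + 1\right) = \left(50 + d\right) \left(1 + d\right) = \left(1 + d\right) \left(50 + d\right)$)
$\left(A{\left(-24 \right)} + P{\left(38 \right)}\right) + 2601 = \left(\left(50 + \left(-24\right)^{2} + 51 \left(-24\right)\right) - \frac{46}{15}\right) + 2601 = \left(\left(50 + 576 - 1224\right) - \frac{46}{15}\right) + 2601 = \left(-598 - \frac{46}{15}\right) + 2601 = - \frac{9016}{15} + 2601 = \frac{29999}{15}$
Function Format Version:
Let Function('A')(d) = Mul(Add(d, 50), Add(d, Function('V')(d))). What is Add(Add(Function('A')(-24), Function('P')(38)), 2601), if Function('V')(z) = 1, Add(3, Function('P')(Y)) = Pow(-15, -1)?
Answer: Rational(29999, 15) ≈ 1999.9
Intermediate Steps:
Function('P')(Y) = Rational(-46, 15) (Function('P')(Y) = Add(-3, Pow(-15, -1)) = Add(-3, Rational(-1, 15)) = Rational(-46, 15))
Function('A')(d) = Mul(Add(1, d), Add(50, d)) (Function('A')(d) = Mul(Add(d, 50), Add(d, 1)) = Mul(Add(50, d), Add(1, d)) = Mul(Add(1, d), Add(50, d)))
Add(Add(Function('A')(-24), Function('P')(38)), 2601) = Add(Add(Add(50, Pow(-24, 2), Mul(51, -24)), Rational(-46, 15)), 2601) = Add(Add(Add(50, 576, -1224), Rational(-46, 15)), 2601) = Add(Add(-598, Rational(-46, 15)), 2601) = Add(Rational(-9016, 15), 2601) = Rational(29999, 15)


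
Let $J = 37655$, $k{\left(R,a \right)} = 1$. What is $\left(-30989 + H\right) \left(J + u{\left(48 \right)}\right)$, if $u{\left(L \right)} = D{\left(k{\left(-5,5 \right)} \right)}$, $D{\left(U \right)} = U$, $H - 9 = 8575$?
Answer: $-843682680$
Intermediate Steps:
$H = 8584$ ($H = 9 + 8575 = 8584$)
$u{\left(L \right)} = 1$
$\left(-30989 + H\right) \left(J + u{\left(48 \right)}\right) = \left(-30989 + 8584\right) \left(37655 + 1\right) = \left(-22405\right) 37656 = -843682680$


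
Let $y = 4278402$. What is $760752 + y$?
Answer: $5039154$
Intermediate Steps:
$760752 + y = 760752 + 4278402 = 5039154$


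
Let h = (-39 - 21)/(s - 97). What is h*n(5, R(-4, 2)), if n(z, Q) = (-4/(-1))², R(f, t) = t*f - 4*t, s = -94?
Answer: 960/191 ≈ 5.0262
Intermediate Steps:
R(f, t) = -4*t + f*t (R(f, t) = f*t - 4*t = -4*t + f*t)
n(z, Q) = 16 (n(z, Q) = (-4*(-1))² = 4² = 16)
h = 60/191 (h = (-39 - 21)/(-94 - 97) = -60/(-191) = -60*(-1/191) = 60/191 ≈ 0.31414)
h*n(5, R(-4, 2)) = (60/191)*16 = 960/191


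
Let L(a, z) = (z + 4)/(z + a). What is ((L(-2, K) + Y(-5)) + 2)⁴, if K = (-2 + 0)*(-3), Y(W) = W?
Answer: 1/16 ≈ 0.062500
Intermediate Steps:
K = 6 (K = -2*(-3) = 6)
L(a, z) = (4 + z)/(a + z)
((L(-2, K) + Y(-5)) + 2)⁴ = (((4 + 6)/(-2 + 6) - 5) + 2)⁴ = ((10/4 - 5) + 2)⁴ = (((¼)*10 - 5) + 2)⁴ = ((5/2 - 5) + 2)⁴ = (-5/2 + 2)⁴ = (-½)⁴ = 1/16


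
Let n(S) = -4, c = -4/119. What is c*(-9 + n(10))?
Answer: 52/119 ≈ 0.43697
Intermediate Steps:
c = -4/119 (c = -4*1/119 = -4/119 ≈ -0.033613)
c*(-9 + n(10)) = -4*(-9 - 4)/119 = -4/119*(-13) = 52/119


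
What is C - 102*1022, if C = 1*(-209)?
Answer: -104453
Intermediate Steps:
C = -209
C - 102*1022 = -209 - 102*1022 = -209 - 104244 = -104453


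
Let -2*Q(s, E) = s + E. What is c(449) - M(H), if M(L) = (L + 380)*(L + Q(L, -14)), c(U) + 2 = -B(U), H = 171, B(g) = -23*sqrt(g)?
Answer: -101939/2 + 23*sqrt(449) ≈ -50482.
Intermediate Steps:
Q(s, E) = -E/2 - s/2 (Q(s, E) = -(s + E)/2 = -(E + s)/2 = -E/2 - s/2)
c(U) = -2 + 23*sqrt(U) (c(U) = -2 - (-23)*sqrt(U) = -2 + 23*sqrt(U))
M(L) = (7 + L/2)*(380 + L) (M(L) = (L + 380)*(L + (-1/2*(-14) - L/2)) = (380 + L)*(L + (7 - L/2)) = (380 + L)*(7 + L/2) = (7 + L/2)*(380 + L))
c(449) - M(H) = (-2 + 23*sqrt(449)) - (2660 + (1/2)*171**2 + 197*171) = (-2 + 23*sqrt(449)) - (2660 + (1/2)*29241 + 33687) = (-2 + 23*sqrt(449)) - (2660 + 29241/2 + 33687) = (-2 + 23*sqrt(449)) - 1*101935/2 = (-2 + 23*sqrt(449)) - 101935/2 = -101939/2 + 23*sqrt(449)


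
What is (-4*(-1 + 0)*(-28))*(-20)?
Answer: 2240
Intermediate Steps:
(-4*(-1 + 0)*(-28))*(-20) = (-4*(-1)*(-28))*(-20) = (4*(-28))*(-20) = -112*(-20) = 2240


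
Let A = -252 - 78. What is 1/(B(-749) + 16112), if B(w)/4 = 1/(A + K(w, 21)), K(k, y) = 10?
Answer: 80/1288959 ≈ 6.2066e-5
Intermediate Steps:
A = -330
B(w) = -1/80 (B(w) = 4/(-330 + 10) = 4/(-320) = 4*(-1/320) = -1/80)
1/(B(-749) + 16112) = 1/(-1/80 + 16112) = 1/(1288959/80) = 80/1288959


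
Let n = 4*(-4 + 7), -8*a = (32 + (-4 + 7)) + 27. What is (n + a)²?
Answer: 289/16 ≈ 18.063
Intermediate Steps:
a = -31/4 (a = -((32 + (-4 + 7)) + 27)/8 = -((32 + 3) + 27)/8 = -(35 + 27)/8 = -⅛*62 = -31/4 ≈ -7.7500)
n = 12 (n = 4*3 = 12)
(n + a)² = (12 - 31/4)² = (17/4)² = 289/16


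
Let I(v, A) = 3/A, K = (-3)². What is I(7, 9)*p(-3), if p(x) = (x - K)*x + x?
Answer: 11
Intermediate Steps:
K = 9
p(x) = x + x*(-9 + x) (p(x) = (x - 1*9)*x + x = (x - 9)*x + x = (-9 + x)*x + x = x*(-9 + x) + x = x + x*(-9 + x))
I(7, 9)*p(-3) = (3/9)*(-3*(-8 - 3)) = (3*(⅑))*(-3*(-11)) = (⅓)*33 = 11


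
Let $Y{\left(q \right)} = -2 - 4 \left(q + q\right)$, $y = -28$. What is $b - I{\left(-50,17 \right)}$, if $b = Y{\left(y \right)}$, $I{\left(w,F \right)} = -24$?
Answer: $246$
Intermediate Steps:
$Y{\left(q \right)} = -2 - 8 q$ ($Y{\left(q \right)} = -2 - 4 \cdot 2 q = -2 - 8 q$)
$b = 222$ ($b = -2 - -224 = -2 + 224 = 222$)
$b - I{\left(-50,17 \right)} = 222 - -24 = 222 + 24 = 246$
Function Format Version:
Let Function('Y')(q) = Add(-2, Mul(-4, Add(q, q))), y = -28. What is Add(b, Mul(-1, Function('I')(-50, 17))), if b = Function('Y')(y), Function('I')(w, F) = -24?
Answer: 246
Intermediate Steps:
Function('Y')(q) = Add(-2, Mul(-8, q)) (Function('Y')(q) = Add(-2, Mul(-4, Mul(2, q))) = Add(-2, Mul(-8, q)))
b = 222 (b = Add(-2, Mul(-8, -28)) = Add(-2, 224) = 222)
Add(b, Mul(-1, Function('I')(-50, 17))) = Add(222, Mul(-1, -24)) = Add(222, 24) = 246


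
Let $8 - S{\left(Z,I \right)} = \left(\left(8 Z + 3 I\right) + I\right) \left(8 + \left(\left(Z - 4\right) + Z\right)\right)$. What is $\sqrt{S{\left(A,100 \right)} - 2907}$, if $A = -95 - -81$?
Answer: $\sqrt{4013} \approx 63.348$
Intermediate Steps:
$A = -14$ ($A = -95 + 81 = -14$)
$S{\left(Z,I \right)} = 8 - \left(4 + 2 Z\right) \left(4 I + 8 Z\right)$ ($S{\left(Z,I \right)} = 8 - \left(\left(8 Z + 3 I\right) + I\right) \left(8 + \left(\left(Z - 4\right) + Z\right)\right) = 8 - \left(\left(3 I + 8 Z\right) + I\right) \left(8 + \left(\left(-4 + Z\right) + Z\right)\right) = 8 - \left(4 I + 8 Z\right) \left(8 + \left(-4 + 2 Z\right)\right) = 8 - \left(4 I + 8 Z\right) \left(4 + 2 Z\right) = 8 - \left(4 + 2 Z\right) \left(4 I + 8 Z\right)$)
$\sqrt{S{\left(A,100 \right)} - 2907} = \sqrt{\left(8 - -448 - 1600 - 16 \left(-14\right)^{2} - 800 \left(-14\right)\right) - 2907} = \sqrt{\left(8 + 448 - 1600 - 3136 + 11200\right) - 2907} = \sqrt{6920 - 2907} = \sqrt{4013}$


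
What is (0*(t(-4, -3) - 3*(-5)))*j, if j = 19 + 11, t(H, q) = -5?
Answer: 0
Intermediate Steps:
j = 30
(0*(t(-4, -3) - 3*(-5)))*j = (0*(-5 - 3*(-5)))*30 = (0*(-5 + 15))*30 = (0*10)*30 = 0*30 = 0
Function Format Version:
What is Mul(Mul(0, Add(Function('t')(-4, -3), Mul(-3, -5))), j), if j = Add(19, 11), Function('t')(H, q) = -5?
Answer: 0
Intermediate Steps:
j = 30
Mul(Mul(0, Add(Function('t')(-4, -3), Mul(-3, -5))), j) = Mul(Mul(0, Add(-5, Mul(-3, -5))), 30) = Mul(Mul(0, Add(-5, 15)), 30) = Mul(Mul(0, 10), 30) = Mul(0, 30) = 0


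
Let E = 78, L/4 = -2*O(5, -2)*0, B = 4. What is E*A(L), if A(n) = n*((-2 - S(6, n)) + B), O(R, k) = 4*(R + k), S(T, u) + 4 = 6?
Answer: 0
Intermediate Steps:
S(T, u) = 2 (S(T, u) = -4 + 6 = 2)
O(R, k) = 4*R + 4*k
L = 0 (L = 4*(-2*(4*5 + 4*(-2))*0) = 4*(-2*(20 - 8)*0) = 4*(-2*12*0) = 4*(-24*0) = 4*0 = 0)
A(n) = 0 (A(n) = n*((-2 - 1*2) + 4) = n*((-2 - 2) + 4) = n*(-4 + 4) = n*0 = 0)
E*A(L) = 78*0 = 0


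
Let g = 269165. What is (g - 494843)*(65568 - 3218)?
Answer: -14071023300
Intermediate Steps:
(g - 494843)*(65568 - 3218) = (269165 - 494843)*(65568 - 3218) = -225678*62350 = -14071023300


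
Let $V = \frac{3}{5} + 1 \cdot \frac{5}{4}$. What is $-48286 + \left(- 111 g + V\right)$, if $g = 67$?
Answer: $- \frac{1114423}{20} \approx -55721.0$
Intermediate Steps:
$V = \frac{37}{20}$ ($V = 3 \cdot \frac{1}{5} + 1 \cdot 5 \cdot \frac{1}{4} = \frac{3}{5} + 1 \cdot \frac{5}{4} = \frac{3}{5} + \frac{5}{4} = \frac{37}{20} \approx 1.85$)
$-48286 + \left(- 111 g + V\right) = -48286 + \left(\left(-111\right) 67 + \frac{37}{20}\right) = -48286 + \left(-7437 + \frac{37}{20}\right) = -48286 - \frac{148703}{20} = - \frac{1114423}{20}$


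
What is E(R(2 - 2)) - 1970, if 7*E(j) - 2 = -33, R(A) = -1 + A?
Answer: -13821/7 ≈ -1974.4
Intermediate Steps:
E(j) = -31/7 (E(j) = 2/7 + (⅐)*(-33) = 2/7 - 33/7 = -31/7)
E(R(2 - 2)) - 1970 = -31/7 - 1970 = -13821/7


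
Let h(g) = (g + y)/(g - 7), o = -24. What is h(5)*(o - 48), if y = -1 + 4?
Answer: 288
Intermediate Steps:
y = 3
h(g) = (3 + g)/(-7 + g) (h(g) = (g + 3)/(g - 7) = (3 + g)/(-7 + g))
h(5)*(o - 48) = ((3 + 5)/(-7 + 5))*(-24 - 48) = (8/(-2))*(-72) = -1/2*8*(-72) = -4*(-72) = 288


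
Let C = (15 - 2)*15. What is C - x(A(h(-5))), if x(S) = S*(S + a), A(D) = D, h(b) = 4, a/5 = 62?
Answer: -1061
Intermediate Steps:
a = 310 (a = 5*62 = 310)
x(S) = S*(310 + S) (x(S) = S*(S + 310) = S*(310 + S))
C = 195 (C = 13*15 = 195)
C - x(A(h(-5))) = 195 - 4*(310 + 4) = 195 - 4*314 = 195 - 1*1256 = 195 - 1256 = -1061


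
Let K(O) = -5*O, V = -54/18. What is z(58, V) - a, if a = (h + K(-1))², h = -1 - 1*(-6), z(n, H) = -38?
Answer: -138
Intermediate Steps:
V = -3 (V = -54*1/18 = -3)
h = 5 (h = -1 + 6 = 5)
a = 100 (a = (5 - 5*(-1))² = (5 + 5)² = 10² = 100)
z(58, V) - a = -38 - 1*100 = -38 - 100 = -138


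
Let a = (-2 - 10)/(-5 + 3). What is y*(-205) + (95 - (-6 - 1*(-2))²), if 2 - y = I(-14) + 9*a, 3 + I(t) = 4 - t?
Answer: 13814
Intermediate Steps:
I(t) = 1 - t (I(t) = -3 + (4 - t) = 1 - t)
a = 6 (a = -12/(-2) = -12*(-½) = 6)
y = -67 (y = 2 - ((1 - 1*(-14)) + 9*6) = 2 - ((1 + 14) + 54) = 2 - (15 + 54) = 2 - 1*69 = 2 - 69 = -67)
y*(-205) + (95 - (-6 - 1*(-2))²) = -67*(-205) + (95 - (-6 - 1*(-2))²) = 13735 + (95 - (-6 + 2)²) = 13735 + (95 - 1*(-4)²) = 13735 + (95 - 1*16) = 13735 + (95 - 16) = 13735 + 79 = 13814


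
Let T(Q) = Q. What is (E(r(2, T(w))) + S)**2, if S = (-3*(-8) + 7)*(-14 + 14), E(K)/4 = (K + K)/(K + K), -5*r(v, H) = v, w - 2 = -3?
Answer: 16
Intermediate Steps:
w = -1 (w = 2 - 3 = -1)
r(v, H) = -v/5
E(K) = 4 (E(K) = 4*((K + K)/(K + K)) = 4*((2*K)/((2*K))) = 4*((2*K)*(1/(2*K))) = 4*1 = 4)
S = 0 (S = (24 + 7)*0 = 31*0 = 0)
(E(r(2, T(w))) + S)**2 = (4 + 0)**2 = 4**2 = 16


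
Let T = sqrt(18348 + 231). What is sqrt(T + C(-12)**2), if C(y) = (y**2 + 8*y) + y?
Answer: sqrt(1296 + sqrt(18579)) ≈ 37.846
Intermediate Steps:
C(y) = y**2 + 9*y
T = sqrt(18579) ≈ 136.30
sqrt(T + C(-12)**2) = sqrt(sqrt(18579) + (-12*(9 - 12))**2) = sqrt(sqrt(18579) + (-12*(-3))**2) = sqrt(sqrt(18579) + 36**2) = sqrt(sqrt(18579) + 1296) = sqrt(1296 + sqrt(18579))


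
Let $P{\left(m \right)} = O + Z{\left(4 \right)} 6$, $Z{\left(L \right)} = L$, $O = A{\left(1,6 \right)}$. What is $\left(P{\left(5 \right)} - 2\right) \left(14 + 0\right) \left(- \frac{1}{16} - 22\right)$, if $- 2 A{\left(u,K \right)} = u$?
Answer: $- \frac{106253}{16} \approx -6640.8$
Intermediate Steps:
$A{\left(u,K \right)} = - \frac{u}{2}$
$O = - \frac{1}{2}$ ($O = \left(- \frac{1}{2}\right) 1 = - \frac{1}{2} \approx -0.5$)
$P{\left(m \right)} = \frac{47}{2}$ ($P{\left(m \right)} = - \frac{1}{2} + 4 \cdot 6 = - \frac{1}{2} + 24 = \frac{47}{2}$)
$\left(P{\left(5 \right)} - 2\right) \left(14 + 0\right) \left(- \frac{1}{16} - 22\right) = \left(\frac{47}{2} - 2\right) \left(14 + 0\right) \left(- \frac{1}{16} - 22\right) = \frac{43 \cdot 14 \left(\left(-1\right) \frac{1}{16} - 22\right)}{2} = \frac{43 \cdot 14 \left(- \frac{1}{16} - 22\right)}{2} = \frac{43 \cdot 14 \left(- \frac{353}{16}\right)}{2} = \frac{43}{2} \left(- \frac{2471}{8}\right) = - \frac{106253}{16}$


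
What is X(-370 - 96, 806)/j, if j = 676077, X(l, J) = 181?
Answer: 181/676077 ≈ 0.00026772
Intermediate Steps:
X(-370 - 96, 806)/j = 181/676077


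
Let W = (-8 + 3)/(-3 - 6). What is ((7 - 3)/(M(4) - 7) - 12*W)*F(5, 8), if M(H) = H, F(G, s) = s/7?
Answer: -64/7 ≈ -9.1429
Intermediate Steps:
F(G, s) = s/7 (F(G, s) = s*(⅐) = s/7)
W = 5/9 (W = -5/(-9) = -5*(-⅑) = 5/9 ≈ 0.55556)
((7 - 3)/(M(4) - 7) - 12*W)*F(5, 8) = ((7 - 3)/(4 - 7) - 12*5/9)*((⅐)*8) = (4/(-3) - 20/3)*(8/7) = (4*(-⅓) - 20/3)*(8/7) = (-4/3 - 20/3)*(8/7) = -8*8/7 = -64/7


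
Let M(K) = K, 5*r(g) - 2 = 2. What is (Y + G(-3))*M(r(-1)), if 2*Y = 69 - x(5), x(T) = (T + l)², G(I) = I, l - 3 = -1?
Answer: 28/5 ≈ 5.6000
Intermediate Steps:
l = 2 (l = 3 - 1 = 2)
r(g) = ⅘ (r(g) = ⅖ + (⅕)*2 = ⅖ + ⅖ = ⅘)
x(T) = (2 + T)² (x(T) = (T + 2)² = (2 + T)²)
Y = 10 (Y = (69 - (2 + 5)²)/2 = (69 - 1*7²)/2 = (69 - 1*49)/2 = (69 - 49)/2 = (½)*20 = 10)
(Y + G(-3))*M(r(-1)) = (10 - 3)*(⅘) = 7*(⅘) = 28/5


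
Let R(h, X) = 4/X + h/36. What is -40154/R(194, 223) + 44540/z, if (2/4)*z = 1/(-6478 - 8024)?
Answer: -7009352074776/21703 ≈ -3.2297e+8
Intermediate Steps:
z = -1/7251 (z = 2/(-6478 - 8024) = 2/(-14502) = 2*(-1/14502) = -1/7251 ≈ -0.00013791)
R(h, X) = 4/X + h/36 (R(h, X) = 4/X + h*(1/36) = 4/X + h/36)
-40154/R(194, 223) + 44540/z = -40154/(4/223 + (1/36)*194) + 44540/(-1/7251) = -40154/(4*(1/223) + 97/18) + 44540*(-7251) = -40154/(4/223 + 97/18) - 322959540 = -40154/21703/4014 - 322959540 = -40154*4014/21703 - 322959540 = -161178156/21703 - 322959540 = -7009352074776/21703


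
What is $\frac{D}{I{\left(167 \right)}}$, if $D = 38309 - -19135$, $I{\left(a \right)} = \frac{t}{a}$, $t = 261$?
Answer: $\frac{3197716}{87} \approx 36755.0$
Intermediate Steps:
$I{\left(a \right)} = \frac{261}{a}$
$D = 57444$ ($D = 38309 + 19135 = 57444$)
$\frac{D}{I{\left(167 \right)}} = \frac{57444}{261 \cdot \frac{1}{167}} = \frac{57444}{\frac{261}{167}} = 57444 \cdot \frac{167}{261} = \frac{3197716}{87}$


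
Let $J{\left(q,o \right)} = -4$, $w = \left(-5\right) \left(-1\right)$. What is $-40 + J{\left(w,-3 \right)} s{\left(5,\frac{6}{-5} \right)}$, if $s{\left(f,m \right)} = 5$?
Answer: $-60$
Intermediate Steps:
$w = 5$
$-40 + J{\left(w,-3 \right)} s{\left(5,\frac{6}{-5} \right)} = -40 - 20 = -60$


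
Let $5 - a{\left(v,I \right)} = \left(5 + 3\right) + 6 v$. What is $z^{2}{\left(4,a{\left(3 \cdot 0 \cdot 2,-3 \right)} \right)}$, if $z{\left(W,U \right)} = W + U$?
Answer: $1$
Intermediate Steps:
$a{\left(v,I \right)} = -3 - 6 v$ ($a{\left(v,I \right)} = 5 - \left(\left(5 + 3\right) + 6 v\right) = 5 - \left(8 + 6 v\right) = -3 - 6 v$)
$z{\left(W,U \right)} = U + W$
$z^{2}{\left(4,a{\left(3 \cdot 0 \cdot 2,-3 \right)} \right)} = \left(\left(-3 - 6 \cdot 3 \cdot 0 \cdot 2\right) + 4\right)^{2} = \left(\left(-3 - 6 \cdot 0 \cdot 2\right) + 4\right)^{2} = \left(\left(-3 - 0\right) + 4\right)^{2} = \left(\left(-3 + 0\right) + 4\right)^{2} = \left(-3 + 4\right)^{2} = 1^{2} = 1$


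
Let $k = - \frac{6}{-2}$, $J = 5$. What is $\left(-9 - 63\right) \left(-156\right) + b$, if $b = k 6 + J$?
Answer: $11255$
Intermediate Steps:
$k = 3$ ($k = \left(-6\right) \left(- \frac{1}{2}\right) = 3$)
$b = 23$ ($b = 3 \cdot 6 + 5 = 18 + 5 = 23$)
$\left(-9 - 63\right) \left(-156\right) + b = \left(-9 - 63\right) \left(-156\right) + 23 = \left(-72\right) \left(-156\right) + 23 = 11232 + 23 = 11255$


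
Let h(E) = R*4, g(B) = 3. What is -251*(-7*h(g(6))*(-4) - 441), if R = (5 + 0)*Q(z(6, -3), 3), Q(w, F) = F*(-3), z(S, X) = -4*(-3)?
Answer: 1375731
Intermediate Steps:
z(S, X) = 12
Q(w, F) = -3*F
R = -45 (R = (5 + 0)*(-3*3) = 5*(-9) = -45)
h(E) = -180 (h(E) = -45*4 = -180)
-251*(-7*h(g(6))*(-4) - 441) = -251*(-7*(-180)*(-4) - 441) = -251*(1260*(-4) - 441) = -251*(-5040 - 441) = -251*(-5481) = 1375731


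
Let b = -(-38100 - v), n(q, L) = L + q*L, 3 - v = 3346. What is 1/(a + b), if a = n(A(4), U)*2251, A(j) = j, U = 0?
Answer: 1/34757 ≈ 2.8771e-5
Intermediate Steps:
v = -3343 (v = 3 - 1*3346 = 3 - 3346 = -3343)
n(q, L) = L + L*q
a = 0 (a = (0*(1 + 4))*2251 = (0*5)*2251 = 0*2251 = 0)
b = 34757 (b = -(-38100 - 1*(-3343)) = -(-38100 + 3343) = -1*(-34757) = 34757)
1/(a + b) = 1/(0 + 34757) = 1/34757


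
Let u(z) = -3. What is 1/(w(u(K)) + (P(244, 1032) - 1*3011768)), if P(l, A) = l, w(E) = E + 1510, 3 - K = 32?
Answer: -1/3010017 ≈ -3.3222e-7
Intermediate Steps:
K = -29 (K = 3 - 1*32 = 3 - 32 = -29)
w(E) = 1510 + E
1/(w(u(K)) + (P(244, 1032) - 1*3011768)) = 1/((1510 - 3) + (244 - 1*3011768)) = 1/(1507 + (244 - 3011768)) = 1/(1507 - 3011524) = 1/(-3010017) = -1/3010017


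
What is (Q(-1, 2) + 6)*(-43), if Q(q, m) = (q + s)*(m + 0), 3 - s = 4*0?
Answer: -430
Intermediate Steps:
s = 3 (s = 3 - 4*0 = 3 - 1*0 = 3 + 0 = 3)
Q(q, m) = m*(3 + q) (Q(q, m) = (q + 3)*(m + 0) = (3 + q)*m = m*(3 + q))
(Q(-1, 2) + 6)*(-43) = (2*(3 - 1) + 6)*(-43) = (2*2 + 6)*(-43) = (4 + 6)*(-43) = 10*(-43) = -430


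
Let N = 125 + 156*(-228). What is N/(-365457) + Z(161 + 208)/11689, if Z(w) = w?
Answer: 549146860/4271826873 ≈ 0.12855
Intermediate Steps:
N = -35443 (N = 125 - 35568 = -35443)
N/(-365457) + Z(161 + 208)/11689 = -35443/(-365457) + (161 + 208)/11689 = -35443*(-1/365457) + 369*(1/11689) = 35443/365457 + 369/11689 = 549146860/4271826873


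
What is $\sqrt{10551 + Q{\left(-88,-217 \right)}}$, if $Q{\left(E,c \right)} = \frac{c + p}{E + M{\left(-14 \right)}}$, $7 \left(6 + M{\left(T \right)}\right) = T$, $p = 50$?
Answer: $\frac{\sqrt{6078378}}{24} \approx 102.73$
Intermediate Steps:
$M{\left(T \right)} = -6 + \frac{T}{7}$
$Q{\left(E,c \right)} = \frac{50 + c}{-8 + E}$ ($Q{\left(E,c \right)} = \frac{c + 50}{E + \left(-6 + \frac{1}{7} \left(-14\right)\right)} = \frac{50 + c}{E - 8} = \frac{50 + c}{-8 + E}$)
$\sqrt{10551 + Q{\left(-88,-217 \right)}} = \sqrt{10551 + \frac{50 - 217}{-8 - 88}} = \sqrt{10551 + \frac{1}{-96} \left(-167\right)} = \sqrt{10551 - - \frac{167}{96}} = \sqrt{10551 + \frac{167}{96}} = \sqrt{\frac{1013063}{96}} = \frac{\sqrt{6078378}}{24}$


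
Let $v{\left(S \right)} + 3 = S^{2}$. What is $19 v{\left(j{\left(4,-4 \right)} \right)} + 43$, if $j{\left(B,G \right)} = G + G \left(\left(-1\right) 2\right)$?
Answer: $290$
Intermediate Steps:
$j{\left(B,G \right)} = - G$ ($j{\left(B,G \right)} = G + G \left(-2\right) = G - 2 G = - G$)
$v{\left(S \right)} = -3 + S^{2}$
$19 v{\left(j{\left(4,-4 \right)} \right)} + 43 = 19 \left(-3 + \left(\left(-1\right) \left(-4\right)\right)^{2}\right) + 43 = 19 \left(-3 + 4^{2}\right) + 43 = 19 \left(-3 + 16\right) + 43 = 19 \cdot 13 + 43 = 247 + 43 = 290$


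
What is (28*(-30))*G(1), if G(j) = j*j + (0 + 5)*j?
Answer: -5040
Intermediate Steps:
G(j) = j² + 5*j
(28*(-30))*G(1) = (28*(-30))*(1*(5 + 1)) = -840*6 = -5040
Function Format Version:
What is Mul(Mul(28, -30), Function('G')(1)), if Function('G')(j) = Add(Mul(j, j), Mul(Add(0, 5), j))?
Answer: -5040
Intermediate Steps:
Function('G')(j) = Add(Pow(j, 2), Mul(5, j))
Mul(Mul(28, -30), Function('G')(1)) = Mul(Mul(28, -30), Mul(1, Add(5, 1))) = Mul(-840, Mul(1, 6)) = Mul(-840, 6) = -5040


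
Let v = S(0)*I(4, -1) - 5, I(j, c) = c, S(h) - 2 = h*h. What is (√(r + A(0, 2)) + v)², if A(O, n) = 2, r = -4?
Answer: (7 - I*√2)² ≈ 47.0 - 19.799*I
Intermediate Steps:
S(h) = 2 + h² (S(h) = 2 + h*h = 2 + h²)
v = -7 (v = (2 + 0²)*(-1) - 5 = (2 + 0)*(-1) - 5 = 2*(-1) - 5 = -2 - 5 = -7)
(√(r + A(0, 2)) + v)² = (√(-4 + 2) - 7)² = (√(-2) - 7)² = (I*√2 - 7)² = (-7 + I*√2)²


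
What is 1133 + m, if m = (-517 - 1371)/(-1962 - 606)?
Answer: 363929/321 ≈ 1133.7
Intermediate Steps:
m = 236/321 (m = -1888/(-2568) = -1888*(-1/2568) = 236/321 ≈ 0.73520)
1133 + m = 1133 + 236/321 = 363929/321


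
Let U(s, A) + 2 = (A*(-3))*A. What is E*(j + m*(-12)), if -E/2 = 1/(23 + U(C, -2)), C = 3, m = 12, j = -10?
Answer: 308/9 ≈ 34.222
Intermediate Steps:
U(s, A) = -2 - 3*A**2 (U(s, A) = -2 + (A*(-3))*A = -2 + (-3*A)*A = -2 - 3*A**2)
E = -2/9 (E = -2/(23 + (-2 - 3*(-2)**2)) = -2/(23 + (-2 - 3*4)) = -2/(23 + (-2 - 12)) = -2/(23 - 14) = -2/9 ≈ -0.22222)
E*(j + m*(-12)) = -2*(-10 + 12*(-12))/9 = -2*(-10 - 144)/9 = -2/9*(-154) = 308/9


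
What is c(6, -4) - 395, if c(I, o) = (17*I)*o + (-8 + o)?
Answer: -815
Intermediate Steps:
c(I, o) = -8 + o + 17*I*o (c(I, o) = 17*I*o + (-8 + o) = -8 + o + 17*I*o)
c(6, -4) - 395 = (-8 - 4 + 17*6*(-4)) - 395 = (-8 - 4 - 408) - 395 = -420 - 395 = -815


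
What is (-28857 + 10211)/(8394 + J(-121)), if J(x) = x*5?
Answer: -18646/7789 ≈ -2.3939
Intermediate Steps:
J(x) = 5*x
(-28857 + 10211)/(8394 + J(-121)) = (-28857 + 10211)/(8394 + 5*(-121)) = -18646/(8394 - 605) = -18646/7789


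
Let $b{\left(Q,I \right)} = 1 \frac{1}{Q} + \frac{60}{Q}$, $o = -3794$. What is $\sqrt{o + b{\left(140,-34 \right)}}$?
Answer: $\frac{3 i \sqrt{2065385}}{70} \approx 61.592 i$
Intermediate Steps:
$b{\left(Q,I \right)} = \frac{61}{Q}$ ($b{\left(Q,I \right)} = \frac{1}{Q} + \frac{60}{Q} = \frac{61}{Q}$)
$\sqrt{o + b{\left(140,-34 \right)}} = \sqrt{-3794 + \frac{61}{140}} = \sqrt{- \frac{531099}{140}} = \frac{3 i \sqrt{2065385}}{70}$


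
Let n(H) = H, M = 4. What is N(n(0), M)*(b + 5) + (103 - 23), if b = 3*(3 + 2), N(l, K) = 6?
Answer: 200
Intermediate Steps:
b = 15 (b = 3*5 = 15)
N(n(0), M)*(b + 5) + (103 - 23) = 6*(15 + 5) + (103 - 23) = 6*20 + 80 = 120 + 80 = 200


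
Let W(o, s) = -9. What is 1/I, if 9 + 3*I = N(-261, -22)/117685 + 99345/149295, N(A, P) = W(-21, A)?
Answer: -94971795/263852191 ≈ -0.35994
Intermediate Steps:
N(A, P) = -9
I = -263852191/94971795 (I = -3 + (-9/117685 + 99345/149295)/3 = -3 + (-9*1/117685 + 99345*(1/149295))/3 = -3 + (-9/117685 + 179/269)/3 = -3 + (⅓)*(21063194/31657265) = -3 + 21063194/94971795 = -263852191/94971795 ≈ -2.7782)
1/I = 1/(-263852191/94971795) = -94971795/263852191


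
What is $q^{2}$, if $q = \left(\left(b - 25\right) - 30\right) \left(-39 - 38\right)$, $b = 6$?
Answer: $14235529$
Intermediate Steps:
$q = 3773$ ($q = \left(\left(6 - 25\right) - 30\right) \left(-39 - 38\right) = \left(\left(6 - 25\right) - 30\right) \left(-77\right) = \left(-19 - 30\right) \left(-77\right) = \left(-49\right) \left(-77\right) = 3773$)
$q^{2} = 3773^{2} = 14235529$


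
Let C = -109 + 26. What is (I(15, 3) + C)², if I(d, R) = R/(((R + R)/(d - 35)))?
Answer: 8649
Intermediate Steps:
C = -83
I(d, R) = -35/2 + d/2 (I(d, R) = R/(((2*R)/(-35 + d))) = R/((2*R/(-35 + d))) = R*((-35 + d)/(2*R)) = -35/2 + d/2)
(I(15, 3) + C)² = ((-35/2 + (½)*15) - 83)² = ((-35/2 + 15/2) - 83)² = (-10 - 83)² = (-93)² = 8649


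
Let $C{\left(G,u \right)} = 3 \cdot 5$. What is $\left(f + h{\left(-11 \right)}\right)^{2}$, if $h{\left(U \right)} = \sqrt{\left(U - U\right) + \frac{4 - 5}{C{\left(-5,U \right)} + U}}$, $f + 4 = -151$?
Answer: $\frac{\left(310 - i\right)^{2}}{4} \approx 24025.0 - 155.0 i$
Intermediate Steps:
$C{\left(G,u \right)} = 15$
$f = -155$ ($f = -4 - 151 = -155$)
$h{\left(U \right)} = \sqrt{- \frac{1}{15 + U}}$ ($h{\left(U \right)} = \sqrt{\left(U - U\right) + \frac{4 - 5}{15 + U}} = \sqrt{0 - \frac{1}{15 + U}} = \sqrt{- \frac{1}{15 + U}}$)
$\left(f + h{\left(-11 \right)}\right)^{2} = \left(-155 + \sqrt{- \frac{1}{15 - 11}}\right)^{2} = \left(-155 + \sqrt{- \frac{1}{4}}\right)^{2} = \left(-155 + \frac{i}{2}\right)^{2}$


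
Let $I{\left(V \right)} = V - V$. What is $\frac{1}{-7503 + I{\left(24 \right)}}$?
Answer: $- \frac{1}{7503} \approx -0.00013328$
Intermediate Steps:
$I{\left(V \right)} = 0$
$\frac{1}{-7503 + I{\left(24 \right)}} = \frac{1}{-7503 + 0} = \frac{1}{-7503} = - \frac{1}{7503}$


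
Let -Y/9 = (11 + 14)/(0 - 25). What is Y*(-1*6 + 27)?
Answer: 189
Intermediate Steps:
Y = 9 (Y = -9*(11 + 14)/(0 - 25) = -225/(-25) = -225*(-1)/25 = -9*(-1) = 9)
Y*(-1*6 + 27) = 9*(-1*6 + 27) = 9*(-6 + 27) = 9*21 = 189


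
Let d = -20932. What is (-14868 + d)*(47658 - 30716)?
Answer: -606523600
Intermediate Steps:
(-14868 + d)*(47658 - 30716) = (-14868 - 20932)*(47658 - 30716) = -35800*16942 = -606523600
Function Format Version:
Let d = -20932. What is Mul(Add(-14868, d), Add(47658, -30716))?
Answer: -606523600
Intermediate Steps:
Mul(Add(-14868, d), Add(47658, -30716)) = Mul(Add(-14868, -20932), Add(47658, -30716)) = Mul(-35800, 16942) = -606523600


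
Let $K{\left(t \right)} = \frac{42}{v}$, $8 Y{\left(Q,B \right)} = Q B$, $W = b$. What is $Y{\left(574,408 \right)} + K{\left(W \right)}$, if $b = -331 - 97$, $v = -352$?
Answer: $\frac{5152203}{176} \approx 29274.0$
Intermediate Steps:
$b = -428$
$W = -428$
$Y{\left(Q,B \right)} = \frac{B Q}{8}$ ($Y{\left(Q,B \right)} = \frac{Q B}{8} = \frac{B Q}{8}$)
$K{\left(t \right)} = - \frac{21}{176}$ ($K{\left(t \right)} = \frac{42}{-352} = 42 \left(- \frac{1}{352}\right) = - \frac{21}{176}$)
$Y{\left(574,408 \right)} + K{\left(W \right)} = \frac{1}{8} \cdot 408 \cdot 574 - \frac{21}{176} = 29274 - \frac{21}{176} = \frac{5152203}{176}$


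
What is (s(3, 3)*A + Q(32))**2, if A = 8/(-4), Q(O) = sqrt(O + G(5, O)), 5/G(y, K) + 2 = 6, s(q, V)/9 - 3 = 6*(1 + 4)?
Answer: (1188 - sqrt(133))**2/4 ≈ 3.4602e+5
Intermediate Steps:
s(q, V) = 297 (s(q, V) = 27 + 9*(6*(1 + 4)) = 27 + 9*(6*5) = 27 + 9*30 = 27 + 270 = 297)
G(y, K) = 5/4 (G(y, K) = 5/(-2 + 6) = 5/4)
Q(O) = sqrt(5/4 + O) (Q(O) = sqrt(O + 5/4) = sqrt(5/4 + O))
A = -2 (A = 8*(-1/4) = -2)
(s(3, 3)*A + Q(32))**2 = (297*(-2) + sqrt(5 + 4*32)/2)**2 = (-594 + sqrt(5 + 128)/2)**2 = (-594 + sqrt(133)/2)**2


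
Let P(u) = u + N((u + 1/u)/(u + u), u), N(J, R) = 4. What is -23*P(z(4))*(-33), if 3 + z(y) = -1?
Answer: 0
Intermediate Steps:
z(y) = -4 (z(y) = -3 - 1 = -4)
P(u) = 4 + u (P(u) = u + 4 = 4 + u)
-23*P(z(4))*(-33) = -23*(4 - 4)*(-33) = -23*0*(-33) = 0*(-33) = 0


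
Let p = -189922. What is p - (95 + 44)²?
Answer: -209243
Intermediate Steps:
p - (95 + 44)² = -189922 - (95 + 44)² = -189922 - 1*139² = -189922 - 1*19321 = -189922 - 19321 = -209243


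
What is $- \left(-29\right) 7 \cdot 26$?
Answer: $5278$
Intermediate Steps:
$- \left(-29\right) 7 \cdot 26 = - \left(-203\right) 26 = \left(-1\right) \left(-5278\right) = 5278$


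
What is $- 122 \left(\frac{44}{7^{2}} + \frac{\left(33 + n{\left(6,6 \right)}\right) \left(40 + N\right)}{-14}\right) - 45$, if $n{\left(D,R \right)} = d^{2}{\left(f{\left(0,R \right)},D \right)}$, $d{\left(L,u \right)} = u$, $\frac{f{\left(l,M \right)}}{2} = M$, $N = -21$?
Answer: $\frac{552224}{49} \approx 11270.0$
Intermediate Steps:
$f{\left(l,M \right)} = 2 M$
$n{\left(D,R \right)} = D^{2}$
$- 122 \left(\frac{44}{7^{2}} + \frac{\left(33 + n{\left(6,6 \right)}\right) \left(40 + N\right)}{-14}\right) - 45 = - 122 \left(\frac{44}{7^{2}} + \frac{\left(33 + 6^{2}\right) \left(40 - 21\right)}{-14}\right) - 45 = - 122 \left(\frac{44}{49} + \left(33 + 36\right) 19 \left(- \frac{1}{14}\right)\right) - 45 = - 122 \left(44 \cdot \frac{1}{49} + 69 \cdot 19 \left(- \frac{1}{14}\right)\right) - 45 = - 122 \left(\frac{44}{49} + 1311 \left(- \frac{1}{14}\right)\right) - 45 = - 122 \left(\frac{44}{49} - \frac{1311}{14}\right) - 45 = \left(-122\right) \left(- \frac{9089}{98}\right) - 45 = \frac{554429}{49} - 45 = \frac{552224}{49}$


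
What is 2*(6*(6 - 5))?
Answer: 12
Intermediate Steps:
2*(6*(6 - 5)) = 2*(6*1) = 2*6 = 12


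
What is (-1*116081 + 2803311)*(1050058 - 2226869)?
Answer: -3162361823530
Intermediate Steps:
(-1*116081 + 2803311)*(1050058 - 2226869) = (-116081 + 2803311)*(-1176811) = 2687230*(-1176811) = -3162361823530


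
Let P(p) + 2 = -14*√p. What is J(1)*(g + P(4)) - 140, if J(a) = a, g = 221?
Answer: 51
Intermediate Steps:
P(p) = -2 - 14*√p
J(1)*(g + P(4)) - 140 = 1*(221 + (-2 - 14*√4)) - 140 = 1*(221 + (-2 - 14*2)) - 140 = 1*(221 + (-2 - 28)) - 140 = 1*(221 - 30) - 140 = 1*191 - 140 = 191 - 140 = 51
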